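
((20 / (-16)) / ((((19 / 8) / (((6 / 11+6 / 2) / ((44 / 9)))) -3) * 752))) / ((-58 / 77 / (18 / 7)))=173745/8417888 = 0.02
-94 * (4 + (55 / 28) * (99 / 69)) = -206377/322 = -640.92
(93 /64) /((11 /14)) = 651/352 = 1.85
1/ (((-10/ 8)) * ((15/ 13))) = -52/75 = -0.69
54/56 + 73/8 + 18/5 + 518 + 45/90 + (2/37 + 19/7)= 5542161/10360 = 534.96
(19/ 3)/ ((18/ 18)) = 19/3 = 6.33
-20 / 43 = -0.47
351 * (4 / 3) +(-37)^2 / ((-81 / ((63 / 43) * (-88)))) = 1024420/387 = 2647.08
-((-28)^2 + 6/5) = -785.20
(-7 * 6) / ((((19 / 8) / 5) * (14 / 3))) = -360/19 = -18.95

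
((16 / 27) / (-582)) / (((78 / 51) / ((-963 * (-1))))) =-7276/11349 = -0.64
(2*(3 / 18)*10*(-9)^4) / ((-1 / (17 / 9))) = -41310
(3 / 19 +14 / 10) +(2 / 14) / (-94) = 1.56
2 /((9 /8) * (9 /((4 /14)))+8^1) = 32/695 = 0.05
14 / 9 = 1.56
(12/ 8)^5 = 243/32 = 7.59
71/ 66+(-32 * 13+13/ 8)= -109111/264 = -413.30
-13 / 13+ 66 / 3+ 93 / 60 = 451/20 = 22.55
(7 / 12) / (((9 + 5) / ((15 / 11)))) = 5/88 = 0.06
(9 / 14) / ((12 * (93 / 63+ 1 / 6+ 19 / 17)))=17/876 = 0.02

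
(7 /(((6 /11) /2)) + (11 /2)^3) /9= 4609/216 = 21.34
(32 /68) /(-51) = -0.01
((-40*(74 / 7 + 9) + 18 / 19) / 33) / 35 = -9454/13965 = -0.68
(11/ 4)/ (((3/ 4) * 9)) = 11/27 = 0.41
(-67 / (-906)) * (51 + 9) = 670/151 = 4.44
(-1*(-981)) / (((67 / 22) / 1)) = 21582/67 = 322.12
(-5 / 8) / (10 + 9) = -5/152 = -0.03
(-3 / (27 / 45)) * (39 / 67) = -195/67 = -2.91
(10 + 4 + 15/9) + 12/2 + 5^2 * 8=665/3 = 221.67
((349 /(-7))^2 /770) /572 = 121801/21581560 = 0.01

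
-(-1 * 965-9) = 974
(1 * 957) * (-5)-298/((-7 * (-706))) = -11823884/2471 = -4785.06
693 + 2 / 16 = 5545/8 = 693.12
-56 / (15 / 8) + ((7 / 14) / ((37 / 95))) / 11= -363247/12210 = -29.75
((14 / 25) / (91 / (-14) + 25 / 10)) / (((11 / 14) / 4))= -196/275 = -0.71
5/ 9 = 0.56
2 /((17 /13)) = 26/17 = 1.53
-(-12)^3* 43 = 74304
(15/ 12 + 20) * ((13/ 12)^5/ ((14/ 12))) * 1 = 31559905/1161216 = 27.18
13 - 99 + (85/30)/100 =-51583/600 = -85.97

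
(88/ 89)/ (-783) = -88/69687 = 0.00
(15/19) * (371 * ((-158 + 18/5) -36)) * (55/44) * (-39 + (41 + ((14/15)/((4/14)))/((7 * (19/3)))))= -52184118/361 = -144554.34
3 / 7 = 0.43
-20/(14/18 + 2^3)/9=-20/79 = -0.25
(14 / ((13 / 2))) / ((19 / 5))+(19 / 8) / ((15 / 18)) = 16879/4940 = 3.42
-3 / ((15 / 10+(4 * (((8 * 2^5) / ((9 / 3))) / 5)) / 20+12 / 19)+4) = -8550/27203 = -0.31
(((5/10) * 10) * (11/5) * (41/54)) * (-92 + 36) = -12628/27 = -467.70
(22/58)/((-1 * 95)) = -11/2755 = 0.00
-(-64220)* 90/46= 2889900/23 = 125647.83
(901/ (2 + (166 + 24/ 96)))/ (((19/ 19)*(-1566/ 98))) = -0.34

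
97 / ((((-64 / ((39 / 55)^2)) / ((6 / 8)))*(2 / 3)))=-0.86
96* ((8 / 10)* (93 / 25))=35712/125 = 285.70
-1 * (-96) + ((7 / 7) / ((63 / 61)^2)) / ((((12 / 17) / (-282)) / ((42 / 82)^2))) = -68311/30258 = -2.26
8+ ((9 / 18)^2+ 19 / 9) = 373/36 = 10.36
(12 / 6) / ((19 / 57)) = 6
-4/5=-0.80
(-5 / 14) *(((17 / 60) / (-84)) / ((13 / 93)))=527/61152 = 0.01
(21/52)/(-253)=-21/13156 = 0.00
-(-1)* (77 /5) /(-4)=-3.85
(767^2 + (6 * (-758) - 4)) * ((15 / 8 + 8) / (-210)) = -2195963/80 = -27449.54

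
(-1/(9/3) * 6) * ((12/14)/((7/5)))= -60/49 = -1.22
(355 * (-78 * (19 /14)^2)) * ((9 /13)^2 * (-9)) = 219996.06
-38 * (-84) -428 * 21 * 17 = -149604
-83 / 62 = -1.34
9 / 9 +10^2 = 101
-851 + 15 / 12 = -3399/4 = -849.75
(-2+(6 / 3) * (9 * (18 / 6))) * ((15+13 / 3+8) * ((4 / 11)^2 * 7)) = 477568/363 = 1315.61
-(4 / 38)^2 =-4/361 = -0.01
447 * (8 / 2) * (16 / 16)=1788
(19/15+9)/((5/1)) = 154/75 = 2.05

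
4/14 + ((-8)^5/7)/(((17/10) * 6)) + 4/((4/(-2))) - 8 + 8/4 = -166594/357 = -466.65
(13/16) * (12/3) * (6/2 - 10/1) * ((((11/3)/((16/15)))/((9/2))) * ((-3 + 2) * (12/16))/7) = 715/384 = 1.86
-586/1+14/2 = -579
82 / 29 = 2.83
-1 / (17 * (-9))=1/153 = 0.01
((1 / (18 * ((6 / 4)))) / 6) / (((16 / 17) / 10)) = 85/1296 = 0.07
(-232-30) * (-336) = 88032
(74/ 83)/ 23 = 74/1909 = 0.04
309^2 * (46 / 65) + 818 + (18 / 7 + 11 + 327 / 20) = 24904549/364 = 68419.09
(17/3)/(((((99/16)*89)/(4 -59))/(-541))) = 735760/2403 = 306.18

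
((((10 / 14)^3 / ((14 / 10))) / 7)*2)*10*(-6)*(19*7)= -1425000/2401 = -593.50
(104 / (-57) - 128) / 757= -7400/43149 = -0.17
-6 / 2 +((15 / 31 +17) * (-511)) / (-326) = 123322/5053 = 24.41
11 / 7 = 1.57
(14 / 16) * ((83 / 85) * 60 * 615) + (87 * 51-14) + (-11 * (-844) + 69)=1540329/34 = 45303.79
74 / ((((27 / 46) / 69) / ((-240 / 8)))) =-782920/3 = -260973.33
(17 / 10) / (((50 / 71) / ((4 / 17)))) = 71/125 = 0.57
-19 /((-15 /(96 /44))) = 2.76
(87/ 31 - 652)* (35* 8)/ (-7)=805000/31 = 25967.74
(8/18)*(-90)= -40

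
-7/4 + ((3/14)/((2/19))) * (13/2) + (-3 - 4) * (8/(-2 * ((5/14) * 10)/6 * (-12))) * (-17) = 78.12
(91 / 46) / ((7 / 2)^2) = 26/161 = 0.16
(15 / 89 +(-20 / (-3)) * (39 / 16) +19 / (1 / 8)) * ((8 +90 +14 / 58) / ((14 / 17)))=414842483/20648 = 20091.17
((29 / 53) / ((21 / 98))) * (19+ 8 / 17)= 134386/2703 = 49.72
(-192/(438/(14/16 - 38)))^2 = 1411344/5329 = 264.84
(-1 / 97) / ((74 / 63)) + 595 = 4270847/7178 = 594.99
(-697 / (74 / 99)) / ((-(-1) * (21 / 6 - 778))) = 69003/57313 = 1.20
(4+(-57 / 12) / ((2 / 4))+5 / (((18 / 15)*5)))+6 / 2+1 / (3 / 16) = 11/3 = 3.67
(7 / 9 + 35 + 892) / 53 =8350/477 = 17.51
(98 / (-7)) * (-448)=6272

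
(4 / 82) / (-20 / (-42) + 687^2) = 42/406365719 = 0.00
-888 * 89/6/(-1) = 13172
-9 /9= -1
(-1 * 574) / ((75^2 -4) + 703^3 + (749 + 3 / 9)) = -861/521152946 = 0.00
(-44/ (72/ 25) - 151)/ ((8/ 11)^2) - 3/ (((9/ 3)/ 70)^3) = -44266153/1152 = -38425.48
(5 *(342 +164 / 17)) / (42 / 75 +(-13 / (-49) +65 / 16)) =585844000/1628617 = 359.72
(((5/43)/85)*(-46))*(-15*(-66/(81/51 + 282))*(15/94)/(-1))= 113850/3247747 = 0.04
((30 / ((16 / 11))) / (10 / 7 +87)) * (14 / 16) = 8085/39616 = 0.20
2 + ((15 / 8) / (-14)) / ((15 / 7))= 31/16 = 1.94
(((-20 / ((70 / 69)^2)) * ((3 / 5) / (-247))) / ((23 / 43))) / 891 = 989/9984975 = 0.00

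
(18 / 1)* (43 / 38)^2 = 16641/722 = 23.05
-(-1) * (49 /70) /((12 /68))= 119/30 = 3.97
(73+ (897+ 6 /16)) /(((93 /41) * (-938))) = -45469/99696 = -0.46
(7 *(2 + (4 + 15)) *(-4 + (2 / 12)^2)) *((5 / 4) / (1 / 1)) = -35035/48 = -729.90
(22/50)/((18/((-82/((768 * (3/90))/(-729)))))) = 36531/640 = 57.08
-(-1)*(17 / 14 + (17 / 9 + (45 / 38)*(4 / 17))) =137633/40698 = 3.38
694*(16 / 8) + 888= 2276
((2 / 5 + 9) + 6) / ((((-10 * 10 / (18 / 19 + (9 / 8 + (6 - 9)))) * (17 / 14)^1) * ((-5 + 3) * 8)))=-75999/10336000 = -0.01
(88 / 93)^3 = 681472/804357 = 0.85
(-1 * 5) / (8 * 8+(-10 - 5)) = -5/49 = -0.10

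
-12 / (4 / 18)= -54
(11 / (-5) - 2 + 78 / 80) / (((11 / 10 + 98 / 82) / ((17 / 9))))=-29971/11292 = -2.65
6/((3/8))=16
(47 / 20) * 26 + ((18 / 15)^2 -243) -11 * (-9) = -81.46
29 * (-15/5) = -87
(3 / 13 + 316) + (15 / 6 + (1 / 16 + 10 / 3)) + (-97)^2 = 6072223/624 = 9731.13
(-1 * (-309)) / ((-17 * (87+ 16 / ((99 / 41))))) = -30591/157573 = -0.19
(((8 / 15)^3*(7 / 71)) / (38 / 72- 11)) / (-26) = 7168/130489125 = 0.00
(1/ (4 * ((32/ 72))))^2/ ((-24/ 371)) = -10017/2048 = -4.89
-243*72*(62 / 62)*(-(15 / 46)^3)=606.65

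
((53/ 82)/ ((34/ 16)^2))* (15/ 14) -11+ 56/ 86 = -36362675/3566549 = -10.20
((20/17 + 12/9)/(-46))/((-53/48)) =1024/20723 = 0.05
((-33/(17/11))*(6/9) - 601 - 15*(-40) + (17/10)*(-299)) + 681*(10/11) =178689/1870 = 95.56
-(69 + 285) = -354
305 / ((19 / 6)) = 1830/19 = 96.32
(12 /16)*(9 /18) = 3/8 = 0.38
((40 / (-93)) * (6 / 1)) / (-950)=8/2945 = 0.00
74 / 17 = 4.35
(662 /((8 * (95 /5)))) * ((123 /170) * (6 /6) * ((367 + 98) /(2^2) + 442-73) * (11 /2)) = 8410.05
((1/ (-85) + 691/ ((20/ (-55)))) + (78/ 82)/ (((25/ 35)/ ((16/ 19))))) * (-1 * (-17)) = -32285.39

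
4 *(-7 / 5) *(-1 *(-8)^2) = 1792/5 = 358.40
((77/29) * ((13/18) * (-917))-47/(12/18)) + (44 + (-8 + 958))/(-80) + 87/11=-210556567/114840 = -1833.48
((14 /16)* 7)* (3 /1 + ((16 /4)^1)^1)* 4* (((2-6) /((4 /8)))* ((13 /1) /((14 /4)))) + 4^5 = -4072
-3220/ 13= -247.69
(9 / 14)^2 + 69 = 13605/196 = 69.41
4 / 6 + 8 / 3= 10/3 = 3.33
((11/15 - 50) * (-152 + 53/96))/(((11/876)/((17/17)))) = 784335433/1320 = 594193.51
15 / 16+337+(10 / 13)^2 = 338.53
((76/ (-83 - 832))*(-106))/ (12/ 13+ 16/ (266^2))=231566699/24284100 = 9.54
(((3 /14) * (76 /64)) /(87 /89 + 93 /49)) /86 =623/605440 = 0.00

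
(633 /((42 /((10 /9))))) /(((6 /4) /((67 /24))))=70685/2268 = 31.17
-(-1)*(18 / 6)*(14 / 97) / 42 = 1/97 = 0.01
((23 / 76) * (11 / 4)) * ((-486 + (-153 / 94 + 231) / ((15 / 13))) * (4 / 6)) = -34152217/214320 = -159.35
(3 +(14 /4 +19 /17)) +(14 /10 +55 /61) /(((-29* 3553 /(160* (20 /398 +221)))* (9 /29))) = 39773011/7841794 = 5.07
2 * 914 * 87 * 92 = 14631312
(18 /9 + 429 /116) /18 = 661/2088 = 0.32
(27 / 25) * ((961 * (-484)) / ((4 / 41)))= -128723067/25 = -5148922.68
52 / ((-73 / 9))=-468/73 = -6.41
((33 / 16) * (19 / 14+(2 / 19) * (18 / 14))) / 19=13101/80864 = 0.16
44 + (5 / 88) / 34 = 131653/2992 = 44.00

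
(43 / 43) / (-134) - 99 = -13267/134 = -99.01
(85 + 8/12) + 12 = 293/3 = 97.67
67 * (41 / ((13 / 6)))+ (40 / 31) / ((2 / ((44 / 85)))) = 8688302/6851 = 1268.18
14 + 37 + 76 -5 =122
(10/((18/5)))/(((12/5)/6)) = 125/18 = 6.94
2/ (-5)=-2/5 = -0.40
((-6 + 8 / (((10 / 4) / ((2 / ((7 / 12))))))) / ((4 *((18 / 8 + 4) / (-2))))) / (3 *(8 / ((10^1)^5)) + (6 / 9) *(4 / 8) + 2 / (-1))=104400/437437 = 0.24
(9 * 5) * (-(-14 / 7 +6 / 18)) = 75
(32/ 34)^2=256/289 = 0.89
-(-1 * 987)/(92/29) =28623/92 = 311.12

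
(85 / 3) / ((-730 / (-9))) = 51/146 = 0.35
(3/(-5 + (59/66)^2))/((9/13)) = -1.03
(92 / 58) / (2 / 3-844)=-3/1595 = 0.00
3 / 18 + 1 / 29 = 35/174 = 0.20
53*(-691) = -36623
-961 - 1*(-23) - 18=-956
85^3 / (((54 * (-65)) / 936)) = -491300/3 = -163766.67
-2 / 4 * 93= -93/2 = -46.50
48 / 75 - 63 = -1559/25 = -62.36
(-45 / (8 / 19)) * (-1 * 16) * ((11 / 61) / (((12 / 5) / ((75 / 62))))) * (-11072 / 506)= -147915000/43493 = -3400.89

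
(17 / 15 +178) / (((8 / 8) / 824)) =2214088/15 = 147605.87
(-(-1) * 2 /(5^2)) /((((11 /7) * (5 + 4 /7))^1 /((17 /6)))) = 833/32175 = 0.03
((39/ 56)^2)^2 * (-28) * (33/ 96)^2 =-0.78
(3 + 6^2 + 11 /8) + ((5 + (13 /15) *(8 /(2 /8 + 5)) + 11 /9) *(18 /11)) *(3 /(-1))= 937/280 = 3.35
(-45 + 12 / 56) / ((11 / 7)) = -57/2 = -28.50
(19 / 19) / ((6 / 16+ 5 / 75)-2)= -120/187 = -0.64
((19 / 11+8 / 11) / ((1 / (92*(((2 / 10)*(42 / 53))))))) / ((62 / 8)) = 417312/90365 = 4.62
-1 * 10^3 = -1000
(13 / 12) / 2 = 0.54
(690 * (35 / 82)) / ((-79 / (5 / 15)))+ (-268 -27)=-959530/3239 = -296.24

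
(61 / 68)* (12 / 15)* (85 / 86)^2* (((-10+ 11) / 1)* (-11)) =-57035/7396 = -7.71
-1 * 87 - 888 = -975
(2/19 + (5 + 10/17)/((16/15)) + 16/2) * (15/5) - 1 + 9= 248233/5168 = 48.03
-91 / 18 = -5.06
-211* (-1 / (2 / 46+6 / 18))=14559/26 = 559.96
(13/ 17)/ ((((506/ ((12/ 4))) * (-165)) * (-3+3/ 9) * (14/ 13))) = 507/52988320 = 0.00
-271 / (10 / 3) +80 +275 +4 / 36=24643/90 = 273.81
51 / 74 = 0.69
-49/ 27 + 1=-22/27 = -0.81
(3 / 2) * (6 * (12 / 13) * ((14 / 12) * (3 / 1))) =378/13 = 29.08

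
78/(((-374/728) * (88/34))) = -7098/121 = -58.66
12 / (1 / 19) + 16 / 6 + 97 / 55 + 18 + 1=41486/165 = 251.43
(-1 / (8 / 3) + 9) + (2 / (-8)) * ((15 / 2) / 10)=135/16 = 8.44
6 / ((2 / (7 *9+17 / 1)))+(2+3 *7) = 263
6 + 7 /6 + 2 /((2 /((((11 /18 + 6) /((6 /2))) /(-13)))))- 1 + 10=5615/351 = 16.00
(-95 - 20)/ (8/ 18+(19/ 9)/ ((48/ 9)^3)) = -4239360/16897 = -250.89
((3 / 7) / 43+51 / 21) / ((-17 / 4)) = -0.57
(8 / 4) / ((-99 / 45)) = -10/11 = -0.91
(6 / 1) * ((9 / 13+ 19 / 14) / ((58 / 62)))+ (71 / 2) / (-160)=10913111/844480 = 12.92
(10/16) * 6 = 3.75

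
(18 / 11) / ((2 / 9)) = 81/11 = 7.36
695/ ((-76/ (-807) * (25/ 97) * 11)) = 10880781/4180 = 2603.06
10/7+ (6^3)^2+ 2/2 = 326609/7 = 46658.43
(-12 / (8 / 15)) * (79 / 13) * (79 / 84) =-93615/728 = -128.59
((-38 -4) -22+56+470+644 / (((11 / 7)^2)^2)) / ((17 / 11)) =8310386/22627 = 367.28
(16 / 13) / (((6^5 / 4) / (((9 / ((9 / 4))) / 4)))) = 2/3159 = 0.00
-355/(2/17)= -6035/2 = -3017.50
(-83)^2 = 6889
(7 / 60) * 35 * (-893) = -43757/12 = -3646.42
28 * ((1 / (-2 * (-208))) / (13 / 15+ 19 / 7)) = 735/39104 = 0.02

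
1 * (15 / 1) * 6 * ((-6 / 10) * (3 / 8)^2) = -243/32 = -7.59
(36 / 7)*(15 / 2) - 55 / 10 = 463/14 = 33.07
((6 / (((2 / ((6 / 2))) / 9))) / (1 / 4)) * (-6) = -1944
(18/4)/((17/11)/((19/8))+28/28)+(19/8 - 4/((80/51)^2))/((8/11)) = 1105907/294400 = 3.76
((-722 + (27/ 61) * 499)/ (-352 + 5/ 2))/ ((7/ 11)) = 96074/42639 = 2.25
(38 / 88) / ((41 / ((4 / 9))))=19/4059 = 0.00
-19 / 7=-2.71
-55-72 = -127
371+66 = 437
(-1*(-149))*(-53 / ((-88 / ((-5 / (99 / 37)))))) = -1460945/8712 = -167.69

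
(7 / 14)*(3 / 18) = 1/12 = 0.08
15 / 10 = 3/2 = 1.50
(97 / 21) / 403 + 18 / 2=76264/8463 = 9.01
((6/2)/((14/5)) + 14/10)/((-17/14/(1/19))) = -173/1615 = -0.11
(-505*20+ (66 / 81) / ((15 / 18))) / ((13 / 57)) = -8634664/195 = -44280.33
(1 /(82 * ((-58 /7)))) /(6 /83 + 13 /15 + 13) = -8715/82535624 = 0.00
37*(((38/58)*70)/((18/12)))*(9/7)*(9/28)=94905/203 = 467.51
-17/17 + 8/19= -11/19 = -0.58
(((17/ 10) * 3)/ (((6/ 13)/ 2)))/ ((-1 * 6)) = -221/60 = -3.68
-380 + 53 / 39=-14767/39 = -378.64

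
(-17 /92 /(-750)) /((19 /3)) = 17/437000 = 0.00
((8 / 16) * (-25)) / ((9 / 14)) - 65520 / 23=-593705/207 = -2868.14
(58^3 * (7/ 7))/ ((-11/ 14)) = -2731568/11 = -248324.36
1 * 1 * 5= 5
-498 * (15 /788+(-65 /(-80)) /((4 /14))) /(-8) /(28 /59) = 265128477/706048 = 375.51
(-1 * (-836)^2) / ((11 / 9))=-571824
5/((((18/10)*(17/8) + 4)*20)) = 10/313 = 0.03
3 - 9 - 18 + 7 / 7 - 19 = -42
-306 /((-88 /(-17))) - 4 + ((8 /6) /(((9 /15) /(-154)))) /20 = -31769/396 = -80.22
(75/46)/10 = 0.16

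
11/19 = 0.58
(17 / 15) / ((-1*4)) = -17/60 = -0.28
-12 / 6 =-2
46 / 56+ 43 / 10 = 717/140 = 5.12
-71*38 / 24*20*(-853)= 5753485/3 = 1917828.33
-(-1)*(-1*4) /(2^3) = -1/2 = -0.50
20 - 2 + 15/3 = 23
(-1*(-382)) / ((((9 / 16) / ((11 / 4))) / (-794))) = -1482839.11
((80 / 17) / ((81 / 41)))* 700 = 2296000/1377 = 1667.39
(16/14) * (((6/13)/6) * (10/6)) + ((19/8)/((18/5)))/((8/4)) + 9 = 248357/26208 = 9.48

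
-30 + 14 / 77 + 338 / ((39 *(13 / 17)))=-610/33 = -18.48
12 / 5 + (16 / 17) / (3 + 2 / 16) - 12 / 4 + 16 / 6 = 3019/1275 = 2.37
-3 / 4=-0.75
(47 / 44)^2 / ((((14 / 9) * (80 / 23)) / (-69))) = -31551147/2168320 = -14.55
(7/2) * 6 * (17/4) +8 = 389/4 = 97.25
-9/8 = -1.12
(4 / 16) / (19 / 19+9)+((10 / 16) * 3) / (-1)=-1.85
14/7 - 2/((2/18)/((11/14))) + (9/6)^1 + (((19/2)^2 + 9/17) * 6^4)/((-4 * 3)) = -2335927/238 = -9814.82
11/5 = 2.20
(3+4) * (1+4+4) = 63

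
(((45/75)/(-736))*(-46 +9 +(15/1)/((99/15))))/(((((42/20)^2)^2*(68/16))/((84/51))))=382000/677136537 = 0.00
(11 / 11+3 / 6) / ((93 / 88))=44/31 = 1.42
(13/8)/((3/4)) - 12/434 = 2785/1302 = 2.14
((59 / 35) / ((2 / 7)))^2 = 3481/100 = 34.81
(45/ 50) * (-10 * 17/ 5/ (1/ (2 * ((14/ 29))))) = -4284/145 = -29.54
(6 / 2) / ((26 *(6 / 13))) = 1/4 = 0.25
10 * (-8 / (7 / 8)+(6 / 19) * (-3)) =-13420/133 = -100.90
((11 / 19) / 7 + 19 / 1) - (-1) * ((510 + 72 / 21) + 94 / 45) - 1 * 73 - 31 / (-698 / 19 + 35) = 31564502/65835 = 479.45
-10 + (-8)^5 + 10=-32768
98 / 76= 49/38 = 1.29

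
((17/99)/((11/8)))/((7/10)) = 1360/7623 = 0.18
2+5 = 7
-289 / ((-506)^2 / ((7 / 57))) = -2023/14594052 = 0.00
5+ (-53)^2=2814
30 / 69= 10/23 = 0.43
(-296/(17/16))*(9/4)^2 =-23976/17 = -1410.35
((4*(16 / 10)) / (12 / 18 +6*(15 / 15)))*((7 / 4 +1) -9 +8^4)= 98154/25 = 3926.16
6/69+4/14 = 0.37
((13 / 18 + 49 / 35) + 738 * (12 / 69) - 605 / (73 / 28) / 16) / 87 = 35047433/26293140 = 1.33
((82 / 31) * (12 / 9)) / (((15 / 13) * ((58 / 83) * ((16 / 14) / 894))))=46141277/13485 = 3421.67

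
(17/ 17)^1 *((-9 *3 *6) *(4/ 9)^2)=-32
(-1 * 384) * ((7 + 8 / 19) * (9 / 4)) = -121824/19 = -6411.79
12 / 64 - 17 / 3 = -263/48 = -5.48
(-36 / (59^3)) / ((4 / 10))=-90/205379 = 0.00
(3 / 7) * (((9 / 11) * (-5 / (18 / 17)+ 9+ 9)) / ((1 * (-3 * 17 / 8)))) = -956/1309 = -0.73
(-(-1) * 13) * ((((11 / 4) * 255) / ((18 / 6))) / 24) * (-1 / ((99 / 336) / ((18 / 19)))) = -7735/19 = -407.11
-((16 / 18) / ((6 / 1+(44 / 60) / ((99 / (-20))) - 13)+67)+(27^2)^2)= -107351085/202 = -531441.01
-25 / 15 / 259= -5/777 = -0.01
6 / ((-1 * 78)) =-1/13 = -0.08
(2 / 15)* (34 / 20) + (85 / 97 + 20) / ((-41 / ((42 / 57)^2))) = -5360651/107677275 = -0.05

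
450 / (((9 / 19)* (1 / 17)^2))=274550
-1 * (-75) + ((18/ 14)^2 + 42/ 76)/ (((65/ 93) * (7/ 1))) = 63922701/847210 = 75.45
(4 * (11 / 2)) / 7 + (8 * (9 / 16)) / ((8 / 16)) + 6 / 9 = 269/21 = 12.81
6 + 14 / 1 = 20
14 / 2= 7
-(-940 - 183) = 1123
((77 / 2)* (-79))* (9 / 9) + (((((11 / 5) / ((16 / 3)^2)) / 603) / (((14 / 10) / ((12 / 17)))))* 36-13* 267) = -6512.50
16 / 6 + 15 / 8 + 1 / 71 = 7763/1704 = 4.56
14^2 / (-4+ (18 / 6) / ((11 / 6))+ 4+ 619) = 0.32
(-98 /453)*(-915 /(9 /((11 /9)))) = 328790/12231 = 26.88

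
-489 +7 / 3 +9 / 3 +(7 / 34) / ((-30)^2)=-14800193/30600 = -483.67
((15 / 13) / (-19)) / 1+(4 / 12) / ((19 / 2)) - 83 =-3238/39 = -83.03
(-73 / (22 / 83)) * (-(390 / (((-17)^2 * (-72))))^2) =0.10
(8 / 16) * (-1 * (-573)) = 573/2 = 286.50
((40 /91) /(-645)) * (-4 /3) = 32/35217 = 0.00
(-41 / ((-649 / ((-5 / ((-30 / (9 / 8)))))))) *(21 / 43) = 2583/446512 = 0.01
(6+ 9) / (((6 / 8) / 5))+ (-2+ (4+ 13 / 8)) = 829/8 = 103.62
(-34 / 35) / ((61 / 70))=-68/61 = -1.11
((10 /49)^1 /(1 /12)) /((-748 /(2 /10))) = -6/9163 = 0.00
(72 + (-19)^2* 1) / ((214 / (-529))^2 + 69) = 121171153/19354825 = 6.26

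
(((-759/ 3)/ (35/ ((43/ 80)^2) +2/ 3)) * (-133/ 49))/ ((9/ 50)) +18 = 49.32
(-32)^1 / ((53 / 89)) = -2848/53 = -53.74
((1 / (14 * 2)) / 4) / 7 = 1/784 = 0.00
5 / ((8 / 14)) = 35/4 = 8.75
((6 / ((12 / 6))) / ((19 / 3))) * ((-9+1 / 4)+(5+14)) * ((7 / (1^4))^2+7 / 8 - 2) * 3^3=3815829/608 = 6276.03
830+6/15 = 4152/5 = 830.40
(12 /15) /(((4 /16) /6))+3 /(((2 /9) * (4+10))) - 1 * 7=13.16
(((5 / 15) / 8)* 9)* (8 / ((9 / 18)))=6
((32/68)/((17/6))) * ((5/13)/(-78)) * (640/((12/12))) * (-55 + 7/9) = 12492800/439569 = 28.42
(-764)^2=583696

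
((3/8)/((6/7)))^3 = 343/4096 = 0.08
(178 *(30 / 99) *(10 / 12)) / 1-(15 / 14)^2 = 849925/19404 = 43.80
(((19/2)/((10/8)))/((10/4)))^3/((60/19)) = 2085136/234375 = 8.90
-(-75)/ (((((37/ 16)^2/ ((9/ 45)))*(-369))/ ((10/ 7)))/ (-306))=1305600/392903 = 3.32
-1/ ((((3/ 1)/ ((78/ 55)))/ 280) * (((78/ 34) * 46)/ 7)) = -6664/759 = -8.78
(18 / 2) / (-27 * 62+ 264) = -3/470 = -0.01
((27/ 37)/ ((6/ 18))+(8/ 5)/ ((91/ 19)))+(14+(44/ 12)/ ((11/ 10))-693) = -33997108/50505 = -673.14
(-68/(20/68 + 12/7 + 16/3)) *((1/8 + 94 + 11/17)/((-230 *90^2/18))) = 1533791/180849000 = 0.01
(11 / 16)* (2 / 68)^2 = 11/18496 = 0.00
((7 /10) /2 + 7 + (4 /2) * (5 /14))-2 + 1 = 989/140 = 7.06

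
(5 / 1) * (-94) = -470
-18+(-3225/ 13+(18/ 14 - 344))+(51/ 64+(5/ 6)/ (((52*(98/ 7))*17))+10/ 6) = -4617791/7616 = -606.33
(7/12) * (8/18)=7/27 = 0.26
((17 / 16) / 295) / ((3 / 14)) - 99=-700801/7080 = -98.98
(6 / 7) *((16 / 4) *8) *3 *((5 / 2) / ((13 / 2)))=2880/91 = 31.65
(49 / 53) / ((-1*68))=-49/3604 = -0.01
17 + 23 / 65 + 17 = 2233/65 = 34.35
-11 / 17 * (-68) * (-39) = -1716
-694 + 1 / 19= -13185/19 = -693.95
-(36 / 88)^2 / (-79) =81/38236 = 0.00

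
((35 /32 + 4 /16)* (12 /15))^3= 79507/64000 = 1.24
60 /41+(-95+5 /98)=-375625/4018 = -93.49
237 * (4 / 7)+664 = 5596/7 = 799.43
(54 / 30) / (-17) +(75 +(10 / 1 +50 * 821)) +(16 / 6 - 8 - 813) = 10280723/255 = 40316.56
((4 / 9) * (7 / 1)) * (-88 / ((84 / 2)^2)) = -88/567 = -0.16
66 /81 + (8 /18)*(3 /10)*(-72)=-1186/135 = -8.79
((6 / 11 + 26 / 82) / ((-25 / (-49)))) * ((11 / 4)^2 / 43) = 209671/705200 = 0.30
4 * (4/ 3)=5.33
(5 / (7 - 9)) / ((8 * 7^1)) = -5/112 = -0.04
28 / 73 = 0.38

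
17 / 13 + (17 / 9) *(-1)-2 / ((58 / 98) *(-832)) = -62663/108576 = -0.58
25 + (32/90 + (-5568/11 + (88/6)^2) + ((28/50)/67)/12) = -29374733/110550 = -265.71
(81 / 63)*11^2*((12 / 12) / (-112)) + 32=23999/784 = 30.61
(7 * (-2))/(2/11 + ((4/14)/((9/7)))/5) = -495/8 = -61.88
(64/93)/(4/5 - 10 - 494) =-80/58497 = 0.00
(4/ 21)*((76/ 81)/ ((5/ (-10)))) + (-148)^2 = 37258096/1701 = 21903.64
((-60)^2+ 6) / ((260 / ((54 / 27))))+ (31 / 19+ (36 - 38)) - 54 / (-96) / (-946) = 511615957/18692960 = 27.37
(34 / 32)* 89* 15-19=22391/16 = 1399.44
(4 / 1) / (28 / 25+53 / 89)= 8900/3817 = 2.33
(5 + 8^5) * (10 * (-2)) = -655460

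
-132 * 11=-1452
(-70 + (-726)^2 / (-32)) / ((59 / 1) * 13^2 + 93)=-132329/80512 = -1.64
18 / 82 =9/41 = 0.22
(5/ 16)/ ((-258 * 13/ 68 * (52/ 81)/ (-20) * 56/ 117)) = 103275/250432 = 0.41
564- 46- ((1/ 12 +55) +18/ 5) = 27559/60 = 459.32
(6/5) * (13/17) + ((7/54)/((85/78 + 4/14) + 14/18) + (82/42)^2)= 4.79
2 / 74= 1/37 = 0.03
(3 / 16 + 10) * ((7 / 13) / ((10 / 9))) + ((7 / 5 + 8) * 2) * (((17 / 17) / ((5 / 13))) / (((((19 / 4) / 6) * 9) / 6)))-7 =7725987/197600 = 39.10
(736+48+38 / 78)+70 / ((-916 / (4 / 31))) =217191175/276861 = 784.48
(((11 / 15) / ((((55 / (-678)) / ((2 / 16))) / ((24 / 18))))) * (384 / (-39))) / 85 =0.17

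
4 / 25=0.16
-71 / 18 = -3.94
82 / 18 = 41/9 = 4.56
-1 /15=-0.07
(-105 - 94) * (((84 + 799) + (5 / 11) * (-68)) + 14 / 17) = -31739505/187 = -169729.97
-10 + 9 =-1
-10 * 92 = -920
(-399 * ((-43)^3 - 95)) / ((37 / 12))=381134376/37 = 10300929.08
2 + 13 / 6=25/6 = 4.17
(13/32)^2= 169/1024 = 0.17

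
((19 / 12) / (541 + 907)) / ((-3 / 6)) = -19/8688 = 0.00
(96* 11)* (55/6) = 9680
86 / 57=1.51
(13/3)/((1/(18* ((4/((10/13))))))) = 2028/5 = 405.60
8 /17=0.47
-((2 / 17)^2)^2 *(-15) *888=213120/83521 = 2.55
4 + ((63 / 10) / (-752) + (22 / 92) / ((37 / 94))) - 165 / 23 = -16477293/6399520 = -2.57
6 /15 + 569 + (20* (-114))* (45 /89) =-259617/445 = -583.41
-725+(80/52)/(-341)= -3213945/4433 = -725.00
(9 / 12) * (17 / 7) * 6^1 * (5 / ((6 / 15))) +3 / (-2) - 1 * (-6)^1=3951/28 = 141.11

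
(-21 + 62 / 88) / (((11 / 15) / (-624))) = 2089620/121 = 17269.59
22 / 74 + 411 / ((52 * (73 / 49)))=786899/140452 = 5.60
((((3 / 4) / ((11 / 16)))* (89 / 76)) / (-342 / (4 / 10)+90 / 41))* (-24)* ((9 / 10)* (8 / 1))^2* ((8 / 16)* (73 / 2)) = 230149728/6766375 = 34.01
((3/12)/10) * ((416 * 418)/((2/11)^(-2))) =7904/55 = 143.71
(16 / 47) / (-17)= -0.02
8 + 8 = 16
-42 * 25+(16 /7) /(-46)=-169058/161 = -1050.05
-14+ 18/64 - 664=-21687/32 = -677.72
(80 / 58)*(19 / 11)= 760/319 = 2.38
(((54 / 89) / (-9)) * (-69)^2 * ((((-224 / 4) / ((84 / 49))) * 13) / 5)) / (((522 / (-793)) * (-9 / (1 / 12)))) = 383.46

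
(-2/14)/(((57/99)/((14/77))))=-6/133 = -0.05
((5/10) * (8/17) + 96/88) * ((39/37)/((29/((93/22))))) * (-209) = -8545212/200651 = -42.59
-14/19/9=-14/171 = -0.08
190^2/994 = 36.32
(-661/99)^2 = 436921/9801 = 44.58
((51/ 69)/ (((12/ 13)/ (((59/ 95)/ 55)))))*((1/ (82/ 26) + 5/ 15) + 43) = 70006391/177378300 = 0.39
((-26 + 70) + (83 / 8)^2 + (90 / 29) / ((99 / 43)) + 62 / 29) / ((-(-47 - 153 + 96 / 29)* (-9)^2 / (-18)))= -3167063/18070272 = -0.18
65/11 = 5.91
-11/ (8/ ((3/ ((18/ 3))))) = -11/16 = -0.69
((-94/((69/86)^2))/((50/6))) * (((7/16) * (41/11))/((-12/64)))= 199529288/1309275 = 152.40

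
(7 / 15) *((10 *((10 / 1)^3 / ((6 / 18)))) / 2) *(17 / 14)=8500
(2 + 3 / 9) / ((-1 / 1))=-7/3 = -2.33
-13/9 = -1.44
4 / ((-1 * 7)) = -4/7 = -0.57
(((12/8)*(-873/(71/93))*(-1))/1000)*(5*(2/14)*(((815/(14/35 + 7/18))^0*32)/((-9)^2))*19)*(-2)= -228532/12425 = -18.39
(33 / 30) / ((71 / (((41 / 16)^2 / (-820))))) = -451/3635200 = 0.00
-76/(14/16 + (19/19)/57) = -34656/407 = -85.15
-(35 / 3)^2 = -1225/9 = -136.11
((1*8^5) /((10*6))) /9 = 60.68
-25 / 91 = -0.27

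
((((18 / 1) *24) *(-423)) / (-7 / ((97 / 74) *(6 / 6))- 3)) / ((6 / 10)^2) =49237200/809 = 60861.80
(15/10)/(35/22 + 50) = 0.03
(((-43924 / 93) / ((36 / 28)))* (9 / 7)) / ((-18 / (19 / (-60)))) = -208639/25110 = -8.31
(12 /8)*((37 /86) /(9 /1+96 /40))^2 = 34225/16019736 = 0.00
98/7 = 14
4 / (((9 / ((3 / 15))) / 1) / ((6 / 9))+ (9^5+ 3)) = 8/118239 = 0.00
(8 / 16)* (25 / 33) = 25/66 = 0.38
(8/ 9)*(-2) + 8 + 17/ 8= 601/72 = 8.35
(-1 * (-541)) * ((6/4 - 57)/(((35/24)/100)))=-2058891.43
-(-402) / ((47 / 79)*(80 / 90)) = 142911/188 = 760.16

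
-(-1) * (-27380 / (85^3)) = -5476/122825 = -0.04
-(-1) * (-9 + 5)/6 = -2/3 = -0.67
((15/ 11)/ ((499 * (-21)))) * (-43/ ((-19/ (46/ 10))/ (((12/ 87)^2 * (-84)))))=189888/87708731 = 0.00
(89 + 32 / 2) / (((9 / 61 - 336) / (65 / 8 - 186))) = 3038105/54632 = 55.61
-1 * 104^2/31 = -10816/31 = -348.90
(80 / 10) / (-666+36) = -4/315 = -0.01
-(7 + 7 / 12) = -91/12 = -7.58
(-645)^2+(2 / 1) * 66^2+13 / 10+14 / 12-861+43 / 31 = 197104132/465 = 423879.85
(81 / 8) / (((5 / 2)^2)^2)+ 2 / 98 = 8563/30625 = 0.28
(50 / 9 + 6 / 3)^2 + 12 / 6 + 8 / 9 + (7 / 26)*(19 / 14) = 254155/4212 = 60.34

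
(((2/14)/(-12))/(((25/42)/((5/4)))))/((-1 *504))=1/20160 = 0.00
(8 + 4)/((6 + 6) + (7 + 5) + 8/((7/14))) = 3/10 = 0.30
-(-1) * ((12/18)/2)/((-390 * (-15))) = 1/17550 = 0.00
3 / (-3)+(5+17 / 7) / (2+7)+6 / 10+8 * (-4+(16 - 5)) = 17774/315 = 56.43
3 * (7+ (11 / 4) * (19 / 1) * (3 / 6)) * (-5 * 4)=-3975/2 = -1987.50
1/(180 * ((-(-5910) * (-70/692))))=-173/18616500 = 0.00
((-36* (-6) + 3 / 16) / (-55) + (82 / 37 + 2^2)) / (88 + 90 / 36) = 74417/2946680 = 0.03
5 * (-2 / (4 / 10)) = -25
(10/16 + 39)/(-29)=-317/232 = -1.37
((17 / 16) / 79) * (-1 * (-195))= 3315/1264 = 2.62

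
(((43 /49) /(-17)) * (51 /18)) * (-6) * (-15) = -645/49 = -13.16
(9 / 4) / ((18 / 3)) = 3/8 = 0.38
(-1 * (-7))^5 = 16807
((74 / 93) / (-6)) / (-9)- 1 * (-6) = 15103/2511 = 6.01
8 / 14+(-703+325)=-2642/7 = -377.43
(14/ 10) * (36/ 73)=252/365 = 0.69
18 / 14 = 9/7 = 1.29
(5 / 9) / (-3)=-0.19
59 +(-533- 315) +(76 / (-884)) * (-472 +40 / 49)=-623493/833 = -748.49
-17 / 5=-3.40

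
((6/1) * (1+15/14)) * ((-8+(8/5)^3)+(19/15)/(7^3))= -14548633/300125 = -48.48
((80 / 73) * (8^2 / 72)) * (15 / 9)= 3200/1971 = 1.62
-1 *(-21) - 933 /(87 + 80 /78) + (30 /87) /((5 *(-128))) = 66266903/6371648 = 10.40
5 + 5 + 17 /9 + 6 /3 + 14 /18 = 44/3 = 14.67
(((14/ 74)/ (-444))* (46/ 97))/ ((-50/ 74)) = 161/538350 = 0.00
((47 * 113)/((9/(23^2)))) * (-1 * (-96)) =89904608/3 = 29968202.67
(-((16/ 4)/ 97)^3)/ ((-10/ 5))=32/912673 = 0.00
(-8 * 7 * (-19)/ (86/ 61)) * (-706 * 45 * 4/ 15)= -274933344/43 = -6393798.70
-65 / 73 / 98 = -65/7154 = -0.01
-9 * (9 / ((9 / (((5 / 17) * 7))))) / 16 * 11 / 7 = -495/272 = -1.82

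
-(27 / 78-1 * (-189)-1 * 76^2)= 145253/26 = 5586.65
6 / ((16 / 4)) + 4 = 11/2 = 5.50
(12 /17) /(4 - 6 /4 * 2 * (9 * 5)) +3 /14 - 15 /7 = -60297/31178 = -1.93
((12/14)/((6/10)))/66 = 5/231 = 0.02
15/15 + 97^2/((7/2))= 2689.29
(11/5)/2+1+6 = 81/10 = 8.10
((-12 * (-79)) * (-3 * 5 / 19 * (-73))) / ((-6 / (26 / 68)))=-1124565/323 = -3481.63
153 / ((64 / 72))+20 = 1537/8 = 192.12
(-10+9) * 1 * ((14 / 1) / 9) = -14/9 = -1.56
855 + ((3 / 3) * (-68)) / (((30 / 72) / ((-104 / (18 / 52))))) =748313/15 = 49887.53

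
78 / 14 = 39/7 = 5.57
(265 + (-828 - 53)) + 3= -613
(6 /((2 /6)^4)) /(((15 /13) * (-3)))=-702/5 = -140.40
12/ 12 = 1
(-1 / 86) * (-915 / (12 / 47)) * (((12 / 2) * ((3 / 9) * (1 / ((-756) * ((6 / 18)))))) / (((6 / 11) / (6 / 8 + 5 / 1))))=-3.49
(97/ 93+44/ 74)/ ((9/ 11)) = 61985/30969 = 2.00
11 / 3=3.67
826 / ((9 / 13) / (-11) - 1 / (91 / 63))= -59059/54 = -1093.69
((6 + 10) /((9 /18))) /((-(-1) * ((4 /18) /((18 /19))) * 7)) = 2592/133 = 19.49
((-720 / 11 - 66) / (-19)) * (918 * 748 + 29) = 992958078/209 = 4750995.59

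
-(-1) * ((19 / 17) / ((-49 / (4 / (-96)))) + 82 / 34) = 48235/19992 = 2.41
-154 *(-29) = 4466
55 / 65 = 11/13 = 0.85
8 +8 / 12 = 26/3 = 8.67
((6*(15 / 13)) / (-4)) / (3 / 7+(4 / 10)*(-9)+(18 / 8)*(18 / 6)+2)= -0.31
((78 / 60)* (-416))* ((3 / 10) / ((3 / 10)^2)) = -5408/3 = -1802.67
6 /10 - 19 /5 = -16/5 = -3.20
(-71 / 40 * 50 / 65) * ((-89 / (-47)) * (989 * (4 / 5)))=-6249491/3055 = -2045.66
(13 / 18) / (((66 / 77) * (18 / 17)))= 1547/1944 = 0.80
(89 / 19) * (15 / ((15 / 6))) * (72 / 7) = 38448/133 = 289.08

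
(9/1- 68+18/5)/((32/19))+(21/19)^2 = -1829383/57760 = -31.67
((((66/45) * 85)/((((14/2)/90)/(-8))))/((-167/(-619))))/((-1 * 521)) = 55561440/609049 = 91.23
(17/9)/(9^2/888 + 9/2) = 5032/12231 = 0.41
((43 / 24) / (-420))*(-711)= 3397/1120 = 3.03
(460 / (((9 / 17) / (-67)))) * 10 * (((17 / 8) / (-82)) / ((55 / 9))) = 2226745/902 = 2468.68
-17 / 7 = -2.43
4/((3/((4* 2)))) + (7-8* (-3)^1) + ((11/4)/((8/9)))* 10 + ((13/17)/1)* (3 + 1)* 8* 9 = 238957/816 = 292.84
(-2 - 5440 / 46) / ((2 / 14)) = -19362/23 = -841.83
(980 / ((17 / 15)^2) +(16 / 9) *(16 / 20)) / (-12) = -2485249/39015 = -63.70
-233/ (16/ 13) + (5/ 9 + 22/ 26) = -351769/1872 = -187.91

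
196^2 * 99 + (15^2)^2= 3853809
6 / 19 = 0.32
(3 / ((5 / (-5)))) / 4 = -3/4 = -0.75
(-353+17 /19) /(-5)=70.42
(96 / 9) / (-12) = -8/9 = -0.89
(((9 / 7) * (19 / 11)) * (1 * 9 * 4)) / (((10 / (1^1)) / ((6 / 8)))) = 4617/770 = 6.00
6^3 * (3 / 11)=648/11 = 58.91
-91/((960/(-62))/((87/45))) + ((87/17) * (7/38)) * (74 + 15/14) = 191010907/2325600 = 82.13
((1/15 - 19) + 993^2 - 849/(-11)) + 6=986113.25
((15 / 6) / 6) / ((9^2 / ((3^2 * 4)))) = 5/27 = 0.19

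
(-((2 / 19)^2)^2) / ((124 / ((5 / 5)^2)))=-4/4039951 = 0.00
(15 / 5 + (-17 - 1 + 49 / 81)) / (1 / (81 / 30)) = -583/15 = -38.87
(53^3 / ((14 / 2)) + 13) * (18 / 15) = 893808/35 = 25537.37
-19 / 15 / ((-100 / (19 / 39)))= 361/58500 = 0.01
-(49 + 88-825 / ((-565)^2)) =-1749320/12769 = -137.00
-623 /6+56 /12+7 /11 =-6503/66 = -98.53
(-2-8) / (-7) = 10/7 = 1.43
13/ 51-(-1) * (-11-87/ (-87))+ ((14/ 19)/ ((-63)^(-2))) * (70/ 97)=197454649/93993 = 2100.74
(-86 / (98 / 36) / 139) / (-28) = 387/47677 = 0.01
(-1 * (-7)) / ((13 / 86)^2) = 51772/169 = 306.34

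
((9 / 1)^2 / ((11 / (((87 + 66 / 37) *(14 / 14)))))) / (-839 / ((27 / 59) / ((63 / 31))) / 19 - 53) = -470172195/179144306 = -2.62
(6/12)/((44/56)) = 7/11 = 0.64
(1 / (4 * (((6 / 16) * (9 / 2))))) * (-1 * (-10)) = 40/27 = 1.48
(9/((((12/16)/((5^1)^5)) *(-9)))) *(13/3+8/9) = -587500/27 = -21759.26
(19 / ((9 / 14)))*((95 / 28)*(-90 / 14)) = -9025/14 = -644.64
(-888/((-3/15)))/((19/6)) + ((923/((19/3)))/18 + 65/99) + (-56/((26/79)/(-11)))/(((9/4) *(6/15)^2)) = 107756279/16302 = 6610.00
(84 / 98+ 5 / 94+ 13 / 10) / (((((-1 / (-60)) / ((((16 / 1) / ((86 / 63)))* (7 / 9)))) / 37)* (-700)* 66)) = -538128/555775 = -0.97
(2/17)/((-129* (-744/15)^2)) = -25/67439136 = 0.00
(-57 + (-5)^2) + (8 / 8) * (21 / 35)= -157/5 = -31.40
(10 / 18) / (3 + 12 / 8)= 10/81 = 0.12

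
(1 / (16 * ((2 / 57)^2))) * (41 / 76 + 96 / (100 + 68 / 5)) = 1277541/18176 = 70.29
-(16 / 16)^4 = -1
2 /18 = 1/9 = 0.11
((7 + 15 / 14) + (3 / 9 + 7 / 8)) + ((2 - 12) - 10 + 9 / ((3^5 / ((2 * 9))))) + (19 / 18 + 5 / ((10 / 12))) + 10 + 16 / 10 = 21677/2520 = 8.60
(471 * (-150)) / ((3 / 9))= -211950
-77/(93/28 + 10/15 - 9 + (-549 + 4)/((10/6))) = 6468/27889 = 0.23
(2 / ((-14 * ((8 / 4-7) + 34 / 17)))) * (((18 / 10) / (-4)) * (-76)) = 57/35 = 1.63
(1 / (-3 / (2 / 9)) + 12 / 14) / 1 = 148/189 = 0.78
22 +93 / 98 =2249/98 = 22.95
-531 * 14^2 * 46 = -4787496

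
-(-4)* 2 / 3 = 2.67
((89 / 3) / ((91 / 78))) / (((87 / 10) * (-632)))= -445/96222 = 0.00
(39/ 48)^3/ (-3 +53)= 2197/204800 = 0.01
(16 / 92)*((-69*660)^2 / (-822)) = -438779.56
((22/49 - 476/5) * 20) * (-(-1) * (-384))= 727687.84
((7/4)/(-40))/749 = -1/17120 = 0.00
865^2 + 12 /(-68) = 12719822/17 = 748224.82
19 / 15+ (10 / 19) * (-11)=-4.52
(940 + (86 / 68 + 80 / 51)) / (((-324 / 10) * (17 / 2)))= -28285/8262 = -3.42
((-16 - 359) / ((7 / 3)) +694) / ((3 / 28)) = 4977.33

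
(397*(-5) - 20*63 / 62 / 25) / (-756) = 307801/117180 = 2.63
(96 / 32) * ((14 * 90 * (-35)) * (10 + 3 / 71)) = -94329900/71 = -1328590.14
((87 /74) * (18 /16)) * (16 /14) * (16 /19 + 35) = 533223/9842 = 54.18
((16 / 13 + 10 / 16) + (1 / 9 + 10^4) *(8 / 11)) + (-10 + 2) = 74817571/10296 = 7266.66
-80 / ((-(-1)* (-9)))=80/9 = 8.89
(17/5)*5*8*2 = 272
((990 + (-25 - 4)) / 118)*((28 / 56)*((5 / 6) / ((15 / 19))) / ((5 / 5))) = 18259/4248 = 4.30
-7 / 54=-0.13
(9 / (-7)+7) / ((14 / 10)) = 4.08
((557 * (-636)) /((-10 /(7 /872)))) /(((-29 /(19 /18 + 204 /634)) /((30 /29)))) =-56001337/4008148 = -13.97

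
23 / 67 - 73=-4868/67 = -72.66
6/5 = 1.20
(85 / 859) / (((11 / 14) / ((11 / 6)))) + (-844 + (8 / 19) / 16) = -843.74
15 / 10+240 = 483/2 = 241.50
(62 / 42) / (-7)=-31/147 = -0.21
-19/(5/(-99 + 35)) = 1216/5 = 243.20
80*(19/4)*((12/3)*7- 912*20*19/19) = -6920560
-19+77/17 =-246/17 = -14.47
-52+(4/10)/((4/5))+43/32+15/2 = -1365/32 = -42.66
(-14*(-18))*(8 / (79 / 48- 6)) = -96768/209 = -463.00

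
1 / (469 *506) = 1/237314 = 0.00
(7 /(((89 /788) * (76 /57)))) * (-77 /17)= -318549/1513 = -210.54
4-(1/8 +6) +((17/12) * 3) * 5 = 153/8 = 19.12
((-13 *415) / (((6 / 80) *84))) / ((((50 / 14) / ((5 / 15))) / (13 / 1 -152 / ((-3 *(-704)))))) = -3682627/3564 = -1033.28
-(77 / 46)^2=-5929/2116 = -2.80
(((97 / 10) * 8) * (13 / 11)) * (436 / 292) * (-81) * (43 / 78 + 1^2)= -6280362/365 = -17206.47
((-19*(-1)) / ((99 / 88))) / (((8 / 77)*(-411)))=-1463/3699 = -0.40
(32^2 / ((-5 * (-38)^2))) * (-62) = 15872/1805 = 8.79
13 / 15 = 0.87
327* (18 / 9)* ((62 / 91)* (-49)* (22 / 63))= -297352/39 = -7624.41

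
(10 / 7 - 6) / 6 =-0.76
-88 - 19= -107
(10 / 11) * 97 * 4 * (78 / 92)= 75660/253 = 299.05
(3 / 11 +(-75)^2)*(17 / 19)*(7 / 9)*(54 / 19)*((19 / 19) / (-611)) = -44180892/2426281 = -18.21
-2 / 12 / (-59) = 1/354 = 0.00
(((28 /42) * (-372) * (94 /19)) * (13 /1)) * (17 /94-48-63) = 33584408/19 = 1767600.42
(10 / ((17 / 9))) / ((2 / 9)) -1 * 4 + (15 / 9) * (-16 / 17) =931/51 = 18.25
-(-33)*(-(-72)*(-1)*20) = -47520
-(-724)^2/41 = -12784.78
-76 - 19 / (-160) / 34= -413421/5440 = -76.00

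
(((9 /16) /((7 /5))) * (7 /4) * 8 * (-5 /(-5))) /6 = 15/16 = 0.94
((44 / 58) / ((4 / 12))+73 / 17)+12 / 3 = 5211/493 = 10.57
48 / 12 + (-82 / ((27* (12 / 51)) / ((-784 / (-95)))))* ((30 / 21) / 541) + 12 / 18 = 1217090/277533 = 4.39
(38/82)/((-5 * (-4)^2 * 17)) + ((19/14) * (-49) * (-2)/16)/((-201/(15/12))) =-2332801/44831040 = -0.05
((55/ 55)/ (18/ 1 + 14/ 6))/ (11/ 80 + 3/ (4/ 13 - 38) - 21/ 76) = -0.23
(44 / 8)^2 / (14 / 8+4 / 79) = 9559/569 = 16.80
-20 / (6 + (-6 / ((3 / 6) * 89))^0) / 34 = -0.08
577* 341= 196757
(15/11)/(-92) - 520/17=-526495/17204 = -30.60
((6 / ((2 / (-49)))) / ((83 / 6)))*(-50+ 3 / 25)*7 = 7698978/2075 = 3710.35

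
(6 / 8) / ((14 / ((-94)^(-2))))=3/494816 = 0.00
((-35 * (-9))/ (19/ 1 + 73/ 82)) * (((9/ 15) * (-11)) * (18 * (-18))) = 7890696/233 = 33865.65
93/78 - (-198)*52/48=2804/13 = 215.69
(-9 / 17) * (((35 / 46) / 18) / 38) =-35/59432 = 0.00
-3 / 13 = -0.23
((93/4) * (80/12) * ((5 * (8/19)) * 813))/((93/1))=54200/19 = 2852.63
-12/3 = -4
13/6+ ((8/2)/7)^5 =224635/100842 = 2.23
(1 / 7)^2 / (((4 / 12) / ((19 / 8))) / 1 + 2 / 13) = 0.07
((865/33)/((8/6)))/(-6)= -865/264 = -3.28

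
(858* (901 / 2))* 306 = 118277874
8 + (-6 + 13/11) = 3.18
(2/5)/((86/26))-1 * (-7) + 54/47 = 83567/10105 = 8.27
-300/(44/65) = -4875/11 = -443.18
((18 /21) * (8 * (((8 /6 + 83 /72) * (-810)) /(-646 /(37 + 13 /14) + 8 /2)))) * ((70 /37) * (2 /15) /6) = 285147/6401 = 44.55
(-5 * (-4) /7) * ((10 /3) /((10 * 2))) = 10/21 = 0.48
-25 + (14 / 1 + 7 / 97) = -1060/97 = -10.93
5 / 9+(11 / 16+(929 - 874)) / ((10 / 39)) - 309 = -131419/1440 = -91.26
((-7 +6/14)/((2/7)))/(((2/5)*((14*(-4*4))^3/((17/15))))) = 391/67436544 = 0.00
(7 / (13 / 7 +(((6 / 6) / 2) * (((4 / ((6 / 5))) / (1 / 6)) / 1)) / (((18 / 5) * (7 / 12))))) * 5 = 735/139 = 5.29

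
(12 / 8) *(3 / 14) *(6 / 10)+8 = 1147/140 = 8.19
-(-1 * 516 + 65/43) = 22123/43 = 514.49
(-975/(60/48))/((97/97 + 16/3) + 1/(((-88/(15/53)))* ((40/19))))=-87310080/708757 = -123.19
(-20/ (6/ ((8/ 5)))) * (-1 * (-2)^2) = 64/3 = 21.33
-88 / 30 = -44/15 = -2.93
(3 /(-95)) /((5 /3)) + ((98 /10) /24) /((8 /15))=22699/30400 = 0.75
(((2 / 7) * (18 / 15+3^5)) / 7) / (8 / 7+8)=1221/1120 = 1.09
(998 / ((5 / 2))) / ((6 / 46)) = 45908/15 = 3060.53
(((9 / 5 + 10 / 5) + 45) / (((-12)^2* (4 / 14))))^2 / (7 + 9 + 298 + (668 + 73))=182329/136728000 = 0.00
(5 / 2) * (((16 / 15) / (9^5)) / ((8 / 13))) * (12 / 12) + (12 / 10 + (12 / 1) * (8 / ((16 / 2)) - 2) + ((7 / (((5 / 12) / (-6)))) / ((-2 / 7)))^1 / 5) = 264657943/4428675 = 59.76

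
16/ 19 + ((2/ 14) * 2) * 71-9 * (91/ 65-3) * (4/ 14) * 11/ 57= 14578/665 = 21.92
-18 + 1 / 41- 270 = -287.98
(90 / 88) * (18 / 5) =3.68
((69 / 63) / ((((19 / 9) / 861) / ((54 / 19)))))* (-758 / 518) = -173694942/93499 = -1857.72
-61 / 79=-0.77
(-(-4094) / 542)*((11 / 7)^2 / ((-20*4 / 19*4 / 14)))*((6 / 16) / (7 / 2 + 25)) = -247687/1214080 = -0.20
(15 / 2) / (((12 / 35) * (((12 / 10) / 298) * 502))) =130375/12048 = 10.82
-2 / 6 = -1/3 = -0.33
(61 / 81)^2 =3721/6561 = 0.57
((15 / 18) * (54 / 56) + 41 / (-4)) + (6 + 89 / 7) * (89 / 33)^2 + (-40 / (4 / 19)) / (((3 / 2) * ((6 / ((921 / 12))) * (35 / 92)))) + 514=-220660921/60984 = -3618.34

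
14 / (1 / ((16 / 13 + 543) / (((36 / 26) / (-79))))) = -3912475/9 = -434719.44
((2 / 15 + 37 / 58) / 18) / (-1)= -671/15660 = -0.04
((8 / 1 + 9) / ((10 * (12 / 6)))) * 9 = 153/20 = 7.65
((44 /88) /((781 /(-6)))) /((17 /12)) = -36/13277 = 0.00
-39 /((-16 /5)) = 195/16 = 12.19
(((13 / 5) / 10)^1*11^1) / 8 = 143/400 = 0.36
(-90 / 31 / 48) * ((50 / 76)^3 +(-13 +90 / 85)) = 163100865/231340352 = 0.71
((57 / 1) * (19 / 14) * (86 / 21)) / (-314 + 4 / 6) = -1.01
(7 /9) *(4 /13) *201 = 1876/39 = 48.10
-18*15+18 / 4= -531/2 = -265.50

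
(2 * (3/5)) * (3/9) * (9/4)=9/10 = 0.90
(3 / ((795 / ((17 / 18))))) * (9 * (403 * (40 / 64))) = 6851/848 = 8.08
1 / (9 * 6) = 0.02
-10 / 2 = -5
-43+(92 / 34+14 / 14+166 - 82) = 760/17 = 44.71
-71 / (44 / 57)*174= -352089/22 = -16004.05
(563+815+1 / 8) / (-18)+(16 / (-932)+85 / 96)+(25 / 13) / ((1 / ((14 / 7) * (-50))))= -77930677/290784 = -268.00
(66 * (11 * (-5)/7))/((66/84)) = -660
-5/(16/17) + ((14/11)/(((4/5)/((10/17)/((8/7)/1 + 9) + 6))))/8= -4.11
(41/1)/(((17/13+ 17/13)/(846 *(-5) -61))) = -2287103/34 = -67267.74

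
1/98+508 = 49785/98 = 508.01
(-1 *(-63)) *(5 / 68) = 315/68 = 4.63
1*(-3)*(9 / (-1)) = 27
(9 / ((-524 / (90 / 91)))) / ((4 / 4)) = -405/23842 = -0.02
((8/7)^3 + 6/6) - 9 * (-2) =20.49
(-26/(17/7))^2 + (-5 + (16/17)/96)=190091/1734 = 109.63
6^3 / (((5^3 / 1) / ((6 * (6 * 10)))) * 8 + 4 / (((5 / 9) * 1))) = 9720/449 = 21.65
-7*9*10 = -630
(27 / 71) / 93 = 9/2201 = 0.00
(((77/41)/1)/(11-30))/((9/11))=-847/7011 = -0.12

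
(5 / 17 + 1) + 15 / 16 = 607/272 = 2.23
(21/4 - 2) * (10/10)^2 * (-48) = -156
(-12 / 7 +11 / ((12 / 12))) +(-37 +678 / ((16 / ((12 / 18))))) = 15/28 = 0.54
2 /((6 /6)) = 2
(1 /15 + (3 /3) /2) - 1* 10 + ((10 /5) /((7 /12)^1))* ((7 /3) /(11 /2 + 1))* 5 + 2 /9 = -3577/1170 = -3.06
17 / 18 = 0.94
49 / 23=2.13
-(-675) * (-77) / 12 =-17325/4 = -4331.25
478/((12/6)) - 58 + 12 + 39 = 232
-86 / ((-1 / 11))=946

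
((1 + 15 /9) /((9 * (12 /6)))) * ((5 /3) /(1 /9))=20/9 = 2.22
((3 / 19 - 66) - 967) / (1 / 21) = -412104/19 = -21689.68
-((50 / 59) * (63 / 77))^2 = -202500/421201 = -0.48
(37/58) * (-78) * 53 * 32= -2447328/29 = -84390.62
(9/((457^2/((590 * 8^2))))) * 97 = 32964480/208849 = 157.84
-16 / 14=-8/7 = -1.14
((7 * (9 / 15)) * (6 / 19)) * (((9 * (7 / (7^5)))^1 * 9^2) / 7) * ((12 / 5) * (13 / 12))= 170586/1140475 = 0.15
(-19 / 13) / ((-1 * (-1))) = -19/13 = -1.46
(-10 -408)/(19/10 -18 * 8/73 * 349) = 0.61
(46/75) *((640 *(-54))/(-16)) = 6624/5 = 1324.80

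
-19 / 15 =-1.27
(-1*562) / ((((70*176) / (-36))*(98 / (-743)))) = -1879047/150920 = -12.45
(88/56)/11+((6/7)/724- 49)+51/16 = -925791/20272 = -45.67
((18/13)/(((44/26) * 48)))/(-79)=-3/13904 = 0.00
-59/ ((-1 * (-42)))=-59/42 = -1.40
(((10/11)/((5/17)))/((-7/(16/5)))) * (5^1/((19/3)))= -1632/1463 = -1.12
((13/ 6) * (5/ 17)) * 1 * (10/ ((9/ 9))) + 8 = 733/51 = 14.37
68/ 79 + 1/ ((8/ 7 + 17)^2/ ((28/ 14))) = 1104514/1274191 = 0.87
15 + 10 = 25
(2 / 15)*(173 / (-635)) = -346/9525 = -0.04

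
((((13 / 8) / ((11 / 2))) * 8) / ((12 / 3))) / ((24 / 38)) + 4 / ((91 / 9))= 31981/24024 = 1.33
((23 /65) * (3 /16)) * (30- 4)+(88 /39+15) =29611/1560 = 18.98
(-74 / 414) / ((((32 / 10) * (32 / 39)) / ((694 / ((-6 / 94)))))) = 39223145/52992 = 740.17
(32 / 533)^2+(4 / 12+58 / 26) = 2188372/852267 = 2.57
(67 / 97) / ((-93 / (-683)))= 45761/9021 = 5.07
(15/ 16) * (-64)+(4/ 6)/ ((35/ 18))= -2088/35 = -59.66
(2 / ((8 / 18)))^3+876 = 7737/8 = 967.12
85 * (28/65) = 476/13 = 36.62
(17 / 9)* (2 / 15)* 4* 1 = 136/135 = 1.01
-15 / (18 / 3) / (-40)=1/16 = 0.06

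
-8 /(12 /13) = -26/3 = -8.67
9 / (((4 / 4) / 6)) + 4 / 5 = 274/5 = 54.80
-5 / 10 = -1/2 = -0.50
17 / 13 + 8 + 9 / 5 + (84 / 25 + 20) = 11202/325 = 34.47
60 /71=0.85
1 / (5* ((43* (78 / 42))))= 7/2795 = 0.00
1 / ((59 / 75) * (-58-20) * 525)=-1/32214 = 0.00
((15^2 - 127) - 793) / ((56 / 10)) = -3475/28 = -124.11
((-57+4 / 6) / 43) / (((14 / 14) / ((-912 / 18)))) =25688/387 = 66.38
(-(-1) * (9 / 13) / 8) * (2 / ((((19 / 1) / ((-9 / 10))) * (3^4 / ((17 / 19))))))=-17/187720 = 0.00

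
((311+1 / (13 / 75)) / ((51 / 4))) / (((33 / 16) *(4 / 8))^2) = 16867328/722007 = 23.36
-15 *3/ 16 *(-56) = 315/2 = 157.50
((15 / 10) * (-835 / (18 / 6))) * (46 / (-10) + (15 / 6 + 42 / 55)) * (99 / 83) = 220941/332 = 665.48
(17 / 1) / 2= 8.50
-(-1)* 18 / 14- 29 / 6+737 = 30805/42 = 733.45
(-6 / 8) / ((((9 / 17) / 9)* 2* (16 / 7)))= -357/128 = -2.79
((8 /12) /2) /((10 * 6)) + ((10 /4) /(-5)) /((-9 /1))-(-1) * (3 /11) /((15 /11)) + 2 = 407/180 = 2.26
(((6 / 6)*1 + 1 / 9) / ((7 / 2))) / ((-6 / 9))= -10/21 = -0.48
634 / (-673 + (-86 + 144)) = -1.03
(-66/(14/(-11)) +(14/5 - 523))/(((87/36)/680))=-26751744/203 = -131781.99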